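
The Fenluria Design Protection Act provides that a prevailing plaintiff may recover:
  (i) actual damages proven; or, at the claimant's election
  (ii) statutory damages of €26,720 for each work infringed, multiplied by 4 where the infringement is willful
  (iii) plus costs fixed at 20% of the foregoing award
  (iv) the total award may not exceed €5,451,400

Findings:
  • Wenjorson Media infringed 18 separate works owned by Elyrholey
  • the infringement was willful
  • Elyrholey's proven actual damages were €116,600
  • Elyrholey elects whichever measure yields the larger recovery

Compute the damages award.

Award: €2,308,608

Statutory damages: 18 × €26,720 = €480,960
Multiplied by 4: 4 × €480,960 = €1,923,840
Greater of actual damages (€116,600) or enhanced statutory damages (€1,923,840): €1,923,840
Costs: 20% of €1,923,840 = €384,768
Award plus costs: €1,923,840 + €384,768 = €2,308,608
Cap at €5,451,400: €2,308,608 is within the cap, no reduction.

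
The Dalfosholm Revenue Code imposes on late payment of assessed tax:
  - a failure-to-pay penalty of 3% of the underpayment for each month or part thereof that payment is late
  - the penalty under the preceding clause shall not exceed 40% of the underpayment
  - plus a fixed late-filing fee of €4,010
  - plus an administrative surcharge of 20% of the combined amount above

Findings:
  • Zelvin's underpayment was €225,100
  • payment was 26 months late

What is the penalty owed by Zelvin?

Accrued rate: 3% × 26 = 78%, capped at 40% → 40%
Failure-to-pay penalty: 40% of €225,100 = €90,040
Penalty before surcharge: €90,040 + €4,010 = €94,050
Administrative surcharge: 20% of €94,050 = €18,810
Total penalty: €94,050 + €18,810 = €112,860

€112,860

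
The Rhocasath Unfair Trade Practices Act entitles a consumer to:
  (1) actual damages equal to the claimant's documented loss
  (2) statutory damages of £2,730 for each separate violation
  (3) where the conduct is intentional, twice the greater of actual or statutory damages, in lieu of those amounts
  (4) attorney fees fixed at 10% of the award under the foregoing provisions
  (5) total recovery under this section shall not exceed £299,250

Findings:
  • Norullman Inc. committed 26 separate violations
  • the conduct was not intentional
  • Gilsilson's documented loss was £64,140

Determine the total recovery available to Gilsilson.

Total recovery: £148,632

Statutory damages: 26 × £2,730 = £70,980
Conduct not intentional: the in-lieu enhancement does not apply.
Actual plus statutory damages: £64,140 + £70,980 = £135,120
Attorney fees: 10% of £135,120 = £13,512
Total before cap: £135,120 + £13,512 = £148,632
Cap at £299,250: £148,632 is within the cap, no reduction.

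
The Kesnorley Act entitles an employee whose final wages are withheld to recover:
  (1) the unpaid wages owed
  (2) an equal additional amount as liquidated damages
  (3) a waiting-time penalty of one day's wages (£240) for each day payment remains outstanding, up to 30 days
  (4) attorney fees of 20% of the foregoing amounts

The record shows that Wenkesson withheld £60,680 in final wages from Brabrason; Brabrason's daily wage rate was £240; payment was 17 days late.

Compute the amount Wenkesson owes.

Liquidated damages (equal amount): £60,680
Penalty days: min(17, 30) = 17
Waiting-time penalty: 17 × £240 = £4,080
Subtotal: £60,680 + £60,680 + £4,080 = £125,440
Attorney fees: 20% of £125,440 = £25,088
Total award: £125,440 + £25,088 = £150,528

£150,528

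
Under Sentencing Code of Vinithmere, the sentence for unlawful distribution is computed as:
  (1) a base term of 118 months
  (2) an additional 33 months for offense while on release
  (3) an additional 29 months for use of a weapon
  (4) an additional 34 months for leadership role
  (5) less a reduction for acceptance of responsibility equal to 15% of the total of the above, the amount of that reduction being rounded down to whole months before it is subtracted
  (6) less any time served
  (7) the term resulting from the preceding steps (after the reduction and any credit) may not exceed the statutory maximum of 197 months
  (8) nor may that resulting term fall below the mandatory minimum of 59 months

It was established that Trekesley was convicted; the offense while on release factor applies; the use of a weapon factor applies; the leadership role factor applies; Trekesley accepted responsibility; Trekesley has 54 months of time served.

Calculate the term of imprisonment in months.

Offense while on release enhancement: +33 months
Use of a weapon enhancement: +29 months
Leadership role enhancement: +34 months
Adjusted term: 118 months + 33 months + 29 months + 34 months = 214 months
Acceptance of responsibility reduction: 15% of 214 months = 32 months (rounded down)
After reduction: 214 − 32 = 182 months
Less time served: 182 months − 54 months = 128 months
Cap at 197 months: 128 months is within the cap, no reduction.
Minimum 59 months: 128 months meets the minimum, no increase.

128 months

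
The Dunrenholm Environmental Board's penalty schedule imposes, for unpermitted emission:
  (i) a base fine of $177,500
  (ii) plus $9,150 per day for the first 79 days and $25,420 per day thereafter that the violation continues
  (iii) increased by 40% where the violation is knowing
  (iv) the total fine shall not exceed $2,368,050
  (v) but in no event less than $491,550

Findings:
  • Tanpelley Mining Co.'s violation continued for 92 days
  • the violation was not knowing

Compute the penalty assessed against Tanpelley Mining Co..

First 79 days: 79 × $9,150 = $722,850
Remaining days: (92 − 79) × $25,420 = $330,460
Per-day component: $722,850 + $330,460 = $1,053,310
Base plus per-day: $177,500 + $1,053,310 = $1,230,810
The violation was not knowing: no 40% increase.
Cap at $2,368,050: $1,230,810 is within the cap, no reduction.
Minimum $491,550: $1,230,810 meets the minimum, no increase.

$1,230,810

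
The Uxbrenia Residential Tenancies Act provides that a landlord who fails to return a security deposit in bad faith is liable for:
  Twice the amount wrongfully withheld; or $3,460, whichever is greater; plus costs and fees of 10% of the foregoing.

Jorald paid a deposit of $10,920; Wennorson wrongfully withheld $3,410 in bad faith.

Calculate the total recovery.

$7,502

Doubled: 2 × $3,410 = $6,820
Minimum $3,460: $6,820 meets the minimum, no increase.
Costs and fees: 10% of $6,820 = $682
Total recovery: $6,820 + $682 = $7,502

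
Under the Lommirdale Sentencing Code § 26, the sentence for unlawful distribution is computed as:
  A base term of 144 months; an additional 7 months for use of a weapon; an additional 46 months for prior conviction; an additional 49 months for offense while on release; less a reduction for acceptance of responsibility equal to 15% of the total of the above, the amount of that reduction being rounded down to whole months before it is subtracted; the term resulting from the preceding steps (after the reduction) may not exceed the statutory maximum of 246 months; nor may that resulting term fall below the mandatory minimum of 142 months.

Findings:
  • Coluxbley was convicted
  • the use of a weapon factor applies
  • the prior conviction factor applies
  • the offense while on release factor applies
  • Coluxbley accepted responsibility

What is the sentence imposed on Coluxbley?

Use of a weapon enhancement: +7 months
Prior conviction enhancement: +46 months
Offense while on release enhancement: +49 months
Adjusted term: 144 months + 7 months + 46 months + 49 months = 246 months
Acceptance of responsibility reduction: 15% of 246 months = 36 months (rounded down)
After reduction: 246 − 36 = 210 months
Cap at 246 months: 210 months is within the cap, no reduction.
Minimum 142 months: 210 months meets the minimum, no increase.

Sentence: 210 months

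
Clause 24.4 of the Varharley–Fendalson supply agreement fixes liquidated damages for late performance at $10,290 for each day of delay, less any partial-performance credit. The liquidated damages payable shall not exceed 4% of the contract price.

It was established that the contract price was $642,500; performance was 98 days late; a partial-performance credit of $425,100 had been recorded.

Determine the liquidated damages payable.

$25,700

Per-day damages: 98 × $10,290 = $1,008,420
Less partial-performance credit: $1,008,420 − $425,100 = $583,320
Cap: 4% of $642,500 = $25,700
Cap at $25,700: $583,320 exceeds the cap → $25,700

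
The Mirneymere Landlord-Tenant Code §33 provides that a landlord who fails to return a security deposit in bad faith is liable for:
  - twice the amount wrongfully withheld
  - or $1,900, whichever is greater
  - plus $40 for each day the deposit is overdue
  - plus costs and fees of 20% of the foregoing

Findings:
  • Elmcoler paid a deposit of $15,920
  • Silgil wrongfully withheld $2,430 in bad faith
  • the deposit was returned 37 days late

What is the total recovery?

$7,608

Doubled: 2 × $2,430 = $4,860
Minimum $1,900: $4,860 meets the minimum, no increase.
Late-return penalty: 37 × $40 = $1,480
Damages plus late penalty: $4,860 + $1,480 = $6,340
Costs and fees: 20% of $6,340 = $1,268
Total recovery: $6,340 + $1,268 = $7,608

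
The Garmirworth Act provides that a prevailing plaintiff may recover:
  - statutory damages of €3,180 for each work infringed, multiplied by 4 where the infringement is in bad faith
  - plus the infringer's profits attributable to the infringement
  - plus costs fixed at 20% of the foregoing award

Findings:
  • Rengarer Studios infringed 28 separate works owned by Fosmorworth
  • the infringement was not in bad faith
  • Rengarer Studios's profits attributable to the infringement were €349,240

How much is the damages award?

€525,936

Statutory damages: 28 × €3,180 = €89,040
Infringement not in bad faith: no ×4 enhancement.
Combined award: €89,040 + €349,240 = €438,280
Costs: 20% of €438,280 = €87,656
Award plus costs: €438,280 + €87,656 = €525,936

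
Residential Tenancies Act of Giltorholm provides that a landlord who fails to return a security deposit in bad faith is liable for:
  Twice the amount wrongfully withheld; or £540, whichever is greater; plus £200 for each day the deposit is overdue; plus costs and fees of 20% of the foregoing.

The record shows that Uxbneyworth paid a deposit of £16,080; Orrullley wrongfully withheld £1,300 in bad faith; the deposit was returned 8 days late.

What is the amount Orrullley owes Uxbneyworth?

Doubled: 2 × £1,300 = £2,600
Minimum £540: £2,600 meets the minimum, no increase.
Late-return penalty: 8 × £200 = £1,600
Damages plus late penalty: £2,600 + £1,600 = £4,200
Costs and fees: 20% of £4,200 = £840
Total recovery: £4,200 + £840 = £5,040

Recovery: £5,040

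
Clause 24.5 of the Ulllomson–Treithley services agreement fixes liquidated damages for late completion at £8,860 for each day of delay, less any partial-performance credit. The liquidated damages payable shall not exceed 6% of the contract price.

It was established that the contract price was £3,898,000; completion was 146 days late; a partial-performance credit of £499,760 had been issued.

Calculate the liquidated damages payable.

£233,880

Per-day damages: 146 × £8,860 = £1,293,560
Less partial-performance credit: £1,293,560 − £499,760 = £793,800
Cap: 6% of £3,898,000 = £233,880
Cap at £233,880: £793,800 exceeds the cap → £233,880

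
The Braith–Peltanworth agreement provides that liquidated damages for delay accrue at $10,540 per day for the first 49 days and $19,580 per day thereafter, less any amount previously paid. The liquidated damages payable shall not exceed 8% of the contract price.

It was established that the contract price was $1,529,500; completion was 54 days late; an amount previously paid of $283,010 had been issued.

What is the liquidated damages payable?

First 49 days: 49 × $10,540 = $516,460
Remaining days: (54 − 49) × $19,580 = $97,900
Accrued per-day damages: $516,460 + $97,900 = $614,360
Less amount previously paid: $614,360 − $283,010 = $331,350
Cap: 8% of $1,529,500 = $122,360
Cap at $122,360: $331,350 exceeds the cap → $122,360

$122,360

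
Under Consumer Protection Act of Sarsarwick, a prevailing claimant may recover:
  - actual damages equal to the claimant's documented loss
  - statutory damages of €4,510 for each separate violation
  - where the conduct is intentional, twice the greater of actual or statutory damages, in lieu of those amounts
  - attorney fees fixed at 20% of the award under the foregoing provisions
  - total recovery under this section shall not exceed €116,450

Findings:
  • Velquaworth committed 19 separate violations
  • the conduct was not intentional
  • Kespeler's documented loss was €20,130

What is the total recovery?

Statutory damages: 19 × €4,510 = €85,690
Conduct not intentional: the in-lieu enhancement does not apply.
Actual plus statutory damages: €20,130 + €85,690 = €105,820
Attorney fees: 20% of €105,820 = €21,164
Total before cap: €105,820 + €21,164 = €126,984
Cap at €116,450: €126,984 exceeds the cap → €116,450

€116,450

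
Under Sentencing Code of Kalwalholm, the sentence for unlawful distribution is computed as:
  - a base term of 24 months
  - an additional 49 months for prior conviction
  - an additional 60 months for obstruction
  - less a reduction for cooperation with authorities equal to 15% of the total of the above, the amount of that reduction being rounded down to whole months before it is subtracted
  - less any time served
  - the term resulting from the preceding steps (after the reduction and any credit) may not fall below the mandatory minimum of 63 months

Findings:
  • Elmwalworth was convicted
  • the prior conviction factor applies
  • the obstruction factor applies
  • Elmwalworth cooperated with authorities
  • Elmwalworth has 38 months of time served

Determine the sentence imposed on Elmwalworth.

Prior conviction enhancement: +49 months
Obstruction enhancement: +60 months
Adjusted term: 24 months + 49 months + 60 months = 133 months
Cooperation with authorities reduction: 15% of 133 months = 19 months (rounded down)
After reduction: 133 − 19 = 114 months
Less time served: 114 months − 38 months = 76 months
Minimum 63 months: 76 months meets the minimum, no increase.

Sentence: 76 months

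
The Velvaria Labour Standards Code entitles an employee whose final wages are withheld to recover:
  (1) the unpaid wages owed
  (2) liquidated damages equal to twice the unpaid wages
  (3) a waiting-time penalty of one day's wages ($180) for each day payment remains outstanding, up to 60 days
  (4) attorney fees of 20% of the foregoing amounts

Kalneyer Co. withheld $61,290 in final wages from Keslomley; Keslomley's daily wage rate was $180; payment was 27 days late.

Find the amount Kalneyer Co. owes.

Doubled: 2 × $61,290 = $122,580
Penalty days: min(27, 60) = 27
Waiting-time penalty: 27 × $180 = $4,860
Subtotal: $61,290 + $122,580 + $4,860 = $188,730
Attorney fees: 20% of $188,730 = $37,746
Total award: $188,730 + $37,746 = $226,476

Total award: $226,476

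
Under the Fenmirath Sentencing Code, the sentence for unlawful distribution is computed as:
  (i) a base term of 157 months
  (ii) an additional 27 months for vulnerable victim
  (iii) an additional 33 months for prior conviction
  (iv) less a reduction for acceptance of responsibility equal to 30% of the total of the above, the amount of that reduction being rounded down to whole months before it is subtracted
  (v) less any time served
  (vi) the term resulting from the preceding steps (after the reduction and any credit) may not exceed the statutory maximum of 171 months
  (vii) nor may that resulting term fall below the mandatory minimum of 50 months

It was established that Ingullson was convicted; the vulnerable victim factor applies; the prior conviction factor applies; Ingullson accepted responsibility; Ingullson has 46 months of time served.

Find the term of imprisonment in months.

Vulnerable victim enhancement: +27 months
Prior conviction enhancement: +33 months
Adjusted term: 157 months + 27 months + 33 months = 217 months
Acceptance of responsibility reduction: 30% of 217 months = 65 months (rounded down)
After reduction: 217 − 65 = 152 months
Less time served: 152 months − 46 months = 106 months
Cap at 171 months: 106 months is within the cap, no reduction.
Minimum 50 months: 106 months meets the minimum, no increase.

106 months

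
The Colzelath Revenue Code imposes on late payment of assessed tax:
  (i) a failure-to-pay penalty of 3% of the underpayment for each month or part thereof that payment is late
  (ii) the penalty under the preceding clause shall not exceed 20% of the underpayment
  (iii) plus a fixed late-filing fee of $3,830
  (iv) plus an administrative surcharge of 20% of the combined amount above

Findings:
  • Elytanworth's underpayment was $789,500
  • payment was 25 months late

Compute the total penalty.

Accrued rate: 3% × 25 = 75%, capped at 20% → 20%
Failure-to-pay penalty: 20% of $789,500 = $157,900
Penalty before surcharge: $157,900 + $3,830 = $161,730
Administrative surcharge: 20% of $161,730 = $32,346
Total penalty: $161,730 + $32,346 = $194,076

$194,076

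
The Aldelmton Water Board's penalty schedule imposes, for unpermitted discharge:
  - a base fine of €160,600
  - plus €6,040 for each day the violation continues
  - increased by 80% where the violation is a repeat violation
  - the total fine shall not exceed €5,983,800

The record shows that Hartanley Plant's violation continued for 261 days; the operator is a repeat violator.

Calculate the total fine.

Per-day component: 261 × €6,040 = €1,576,440
Base plus per-day: €160,600 + €1,576,440 = €1,737,040
Enhancement: 80% of €1,737,040 = €1,389,632
Enhanced fine: €1,737,040 + €1,389,632 = €3,126,672
Cap at €5,983,800: €3,126,672 is within the cap, no reduction.

€3,126,672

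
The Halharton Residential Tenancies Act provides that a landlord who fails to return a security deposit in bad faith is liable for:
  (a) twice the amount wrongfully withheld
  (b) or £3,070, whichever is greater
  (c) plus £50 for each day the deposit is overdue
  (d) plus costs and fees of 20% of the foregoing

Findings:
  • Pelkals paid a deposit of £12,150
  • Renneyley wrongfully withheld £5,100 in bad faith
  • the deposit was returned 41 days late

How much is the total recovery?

Doubled: 2 × £5,100 = £10,200
Minimum £3,070: £10,200 meets the minimum, no increase.
Late-return penalty: 41 × £50 = £2,050
Damages plus late penalty: £10,200 + £2,050 = £12,250
Costs and fees: 20% of £12,250 = £2,450
Total recovery: £12,250 + £2,450 = £14,700

£14,700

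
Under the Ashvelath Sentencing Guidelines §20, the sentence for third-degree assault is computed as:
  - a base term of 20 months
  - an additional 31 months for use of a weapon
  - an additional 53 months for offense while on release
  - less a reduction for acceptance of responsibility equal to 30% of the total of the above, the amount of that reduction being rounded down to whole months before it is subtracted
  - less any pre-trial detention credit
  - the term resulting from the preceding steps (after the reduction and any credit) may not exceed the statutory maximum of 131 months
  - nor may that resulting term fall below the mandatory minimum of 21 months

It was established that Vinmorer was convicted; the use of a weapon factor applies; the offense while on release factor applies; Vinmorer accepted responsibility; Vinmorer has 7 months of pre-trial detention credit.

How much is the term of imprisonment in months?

Sentence: 66 months

Use of a weapon enhancement: +31 months
Offense while on release enhancement: +53 months
Adjusted term: 20 months + 31 months + 53 months = 104 months
Acceptance of responsibility reduction: 30% of 104 months = 31 months (rounded down)
After reduction: 104 − 31 = 73 months
Less pre-trial detention credit: 73 months − 7 months = 66 months
Cap at 131 months: 66 months is within the cap, no reduction.
Minimum 21 months: 66 months meets the minimum, no increase.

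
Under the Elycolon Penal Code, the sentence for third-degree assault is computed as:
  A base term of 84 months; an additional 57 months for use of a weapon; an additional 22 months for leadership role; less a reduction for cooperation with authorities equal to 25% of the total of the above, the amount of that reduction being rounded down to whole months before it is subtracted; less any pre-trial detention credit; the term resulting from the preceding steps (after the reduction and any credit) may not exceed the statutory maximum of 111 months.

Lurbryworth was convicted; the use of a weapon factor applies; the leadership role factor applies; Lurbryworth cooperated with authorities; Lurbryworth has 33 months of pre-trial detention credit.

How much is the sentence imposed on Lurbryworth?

Use of a weapon enhancement: +57 months
Leadership role enhancement: +22 months
Adjusted term: 84 months + 57 months + 22 months = 163 months
Cooperation with authorities reduction: 25% of 163 months = 40 months (rounded down)
After reduction: 163 − 40 = 123 months
Less pre-trial detention credit: 123 months − 33 months = 90 months
Cap at 111 months: 90 months is within the cap, no reduction.

90 months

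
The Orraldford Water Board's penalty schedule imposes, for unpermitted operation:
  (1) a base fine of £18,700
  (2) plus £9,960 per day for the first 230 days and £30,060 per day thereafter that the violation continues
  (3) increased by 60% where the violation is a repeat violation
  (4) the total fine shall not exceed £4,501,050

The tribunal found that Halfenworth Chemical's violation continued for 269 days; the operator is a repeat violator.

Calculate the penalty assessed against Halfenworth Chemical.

First 230 days: 230 × £9,960 = £2,290,800
Remaining days: (269 − 230) × £30,060 = £1,172,340
Per-day component: £2,290,800 + £1,172,340 = £3,463,140
Base plus per-day: £18,700 + £3,463,140 = £3,481,840
Enhancement: 60% of £3,481,840 = £2,089,104
Enhanced fine: £3,481,840 + £2,089,104 = £5,570,944
Cap at £4,501,050: £5,570,944 exceeds the cap → £4,501,050

£4,501,050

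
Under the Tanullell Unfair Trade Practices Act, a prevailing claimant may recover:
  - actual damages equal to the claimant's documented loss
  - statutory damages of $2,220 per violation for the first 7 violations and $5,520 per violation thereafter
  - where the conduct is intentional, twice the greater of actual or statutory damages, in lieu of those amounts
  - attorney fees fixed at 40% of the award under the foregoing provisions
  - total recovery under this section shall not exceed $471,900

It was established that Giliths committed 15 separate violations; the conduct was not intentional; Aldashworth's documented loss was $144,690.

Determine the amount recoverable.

First 7 violations: 7 × $2,220 = $15,540
Remaining violations: (15 − 7) × $5,520 = $44,160
Statutory damages: $15,540 + $44,160 = $59,700
Conduct not intentional: the in-lieu enhancement does not apply.
Actual plus statutory damages: $144,690 + $59,700 = $204,390
Attorney fees: 40% of $204,390 = $81,756
Total before cap: $204,390 + $81,756 = $286,146
Cap at $471,900: $286,146 is within the cap, no reduction.

Total recovery: $286,146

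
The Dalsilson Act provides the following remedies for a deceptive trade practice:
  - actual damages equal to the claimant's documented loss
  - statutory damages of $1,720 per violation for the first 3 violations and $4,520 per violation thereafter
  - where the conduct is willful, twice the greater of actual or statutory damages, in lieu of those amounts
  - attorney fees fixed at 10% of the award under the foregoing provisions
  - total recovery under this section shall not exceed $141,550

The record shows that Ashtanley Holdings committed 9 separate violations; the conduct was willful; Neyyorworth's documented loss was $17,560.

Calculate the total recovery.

First 3 violations: 3 × $1,720 = $5,160
Remaining violations: (9 − 3) × $4,520 = $27,120
Statutory damages: $5,160 + $27,120 = $32,280
Greater of actual damages ($17,560) or statutory damages ($32,280): $32,280
Doubled: 2 × $32,280 = $64,560
Attorney fees: 10% of $64,560 = $6,456
Total before cap: $64,560 + $6,456 = $71,016
Cap at $141,550: $71,016 is within the cap, no reduction.

$71,016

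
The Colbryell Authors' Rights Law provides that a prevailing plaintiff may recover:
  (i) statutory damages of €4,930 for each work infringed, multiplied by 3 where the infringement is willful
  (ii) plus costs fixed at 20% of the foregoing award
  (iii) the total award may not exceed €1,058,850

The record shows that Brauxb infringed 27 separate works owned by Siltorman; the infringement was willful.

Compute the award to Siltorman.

Statutory damages: 27 × €4,930 = €133,110
Trebled: 3 × €133,110 = €399,330
Costs: 20% of €399,330 = €79,866
Award plus costs: €399,330 + €79,866 = €479,196
Cap at €1,058,850: €479,196 is within the cap, no reduction.

Award: €479,196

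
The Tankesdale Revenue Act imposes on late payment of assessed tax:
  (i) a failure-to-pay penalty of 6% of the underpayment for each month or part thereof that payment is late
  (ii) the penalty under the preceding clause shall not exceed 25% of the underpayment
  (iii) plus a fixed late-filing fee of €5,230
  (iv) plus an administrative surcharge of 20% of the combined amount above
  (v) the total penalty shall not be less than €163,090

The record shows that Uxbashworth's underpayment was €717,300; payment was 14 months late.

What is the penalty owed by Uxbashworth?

Accrued rate: 6% × 14 = 84%, capped at 25% → 25%
Failure-to-pay penalty: 25% of €717,300 = €179,325
Penalty before surcharge: €179,325 + €5,230 = €184,555
Administrative surcharge: 20% of €184,555 = €36,911
Total penalty: €184,555 + €36,911 = €221,466
Minimum €163,090: €221,466 meets the minimum, no increase.

€221,466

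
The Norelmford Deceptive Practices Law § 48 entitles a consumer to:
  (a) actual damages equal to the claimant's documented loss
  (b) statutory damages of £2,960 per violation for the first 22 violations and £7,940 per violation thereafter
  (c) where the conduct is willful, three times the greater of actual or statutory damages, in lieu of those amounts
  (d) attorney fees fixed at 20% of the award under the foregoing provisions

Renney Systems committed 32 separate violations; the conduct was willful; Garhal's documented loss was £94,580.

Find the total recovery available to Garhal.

£520,272

First 22 violations: 22 × £2,960 = £65,120
Remaining violations: (32 − 22) × £7,940 = £79,400
Statutory damages: £65,120 + £79,400 = £144,520
Greater of actual damages (£94,580) or statutory damages (£144,520): £144,520
Trebled: 3 × £144,520 = £433,560
Attorney fees: 20% of £433,560 = £86,712
Total recovery: £433,560 + £86,712 = £520,272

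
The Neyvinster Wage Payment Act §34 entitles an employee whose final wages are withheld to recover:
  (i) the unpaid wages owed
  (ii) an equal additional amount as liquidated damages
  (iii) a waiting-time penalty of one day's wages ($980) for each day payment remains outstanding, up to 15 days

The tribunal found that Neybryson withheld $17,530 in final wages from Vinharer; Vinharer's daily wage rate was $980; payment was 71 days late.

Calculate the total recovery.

Liquidated damages (equal amount): $17,530
Penalty days: min(71, 15) = 15
Waiting-time penalty: 15 × $980 = $14,700
Total award: $17,530 + $17,530 + $14,700 = $49,760

$49,760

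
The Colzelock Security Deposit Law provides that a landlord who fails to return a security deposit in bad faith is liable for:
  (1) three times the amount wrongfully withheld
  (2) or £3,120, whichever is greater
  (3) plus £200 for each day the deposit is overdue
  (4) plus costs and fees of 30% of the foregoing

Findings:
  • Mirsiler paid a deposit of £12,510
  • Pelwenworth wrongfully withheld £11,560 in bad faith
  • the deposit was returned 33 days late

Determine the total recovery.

Trebled: 3 × £11,560 = £34,680
Minimum £3,120: £34,680 meets the minimum, no increase.
Late-return penalty: 33 × £200 = £6,600
Damages plus late penalty: £34,680 + £6,600 = £41,280
Costs and fees: 30% of £41,280 = £12,384
Total recovery: £41,280 + £12,384 = £53,664

£53,664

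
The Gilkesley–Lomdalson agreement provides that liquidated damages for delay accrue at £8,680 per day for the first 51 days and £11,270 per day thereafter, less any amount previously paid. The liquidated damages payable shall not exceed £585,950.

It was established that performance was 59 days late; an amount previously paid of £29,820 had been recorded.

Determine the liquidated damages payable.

£503,020

First 51 days: 51 × £8,680 = £442,680
Remaining days: (59 − 51) × £11,270 = £90,160
Accrued per-day damages: £442,680 + £90,160 = £532,840
Less amount previously paid: £532,840 − £29,820 = £503,020
Cap at £585,950: £503,020 is within the cap, no reduction.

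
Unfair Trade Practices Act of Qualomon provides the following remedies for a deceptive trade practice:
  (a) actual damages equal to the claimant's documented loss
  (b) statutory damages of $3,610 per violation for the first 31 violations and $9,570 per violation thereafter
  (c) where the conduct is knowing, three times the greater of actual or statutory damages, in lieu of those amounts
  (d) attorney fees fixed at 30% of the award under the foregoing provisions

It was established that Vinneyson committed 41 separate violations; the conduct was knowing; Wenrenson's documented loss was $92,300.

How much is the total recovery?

First 31 violations: 31 × $3,610 = $111,910
Remaining violations: (41 − 31) × $9,570 = $95,700
Statutory damages: $111,910 + $95,700 = $207,610
Greater of actual damages ($92,300) or statutory damages ($207,610): $207,610
Trebled: 3 × $207,610 = $622,830
Attorney fees: 30% of $622,830 = $186,849
Total recovery: $622,830 + $186,849 = $809,679

Total recovery: $809,679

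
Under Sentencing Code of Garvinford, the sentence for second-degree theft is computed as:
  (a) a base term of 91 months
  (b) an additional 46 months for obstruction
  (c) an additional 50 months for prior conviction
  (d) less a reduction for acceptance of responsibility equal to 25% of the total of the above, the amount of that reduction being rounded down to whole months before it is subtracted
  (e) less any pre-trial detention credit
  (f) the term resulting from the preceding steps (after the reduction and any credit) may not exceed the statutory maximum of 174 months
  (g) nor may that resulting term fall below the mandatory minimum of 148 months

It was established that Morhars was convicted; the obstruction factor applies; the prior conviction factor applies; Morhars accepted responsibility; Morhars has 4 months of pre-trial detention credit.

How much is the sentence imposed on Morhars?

Sentence: 148 months

Obstruction enhancement: +46 months
Prior conviction enhancement: +50 months
Adjusted term: 91 months + 46 months + 50 months = 187 months
Acceptance of responsibility reduction: 25% of 187 months = 46 months (rounded down)
After reduction: 187 − 46 = 141 months
Less pre-trial detention credit: 141 months − 4 months = 137 months
Cap at 174 months: 137 months is within the cap, no reduction.
Minimum 148 months: 137 months is below the minimum → 148 months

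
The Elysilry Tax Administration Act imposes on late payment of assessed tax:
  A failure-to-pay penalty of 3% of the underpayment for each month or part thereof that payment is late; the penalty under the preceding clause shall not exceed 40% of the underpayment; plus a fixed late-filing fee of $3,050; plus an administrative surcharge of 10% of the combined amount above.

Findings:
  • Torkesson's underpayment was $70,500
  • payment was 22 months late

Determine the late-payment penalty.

Accrued rate: 3% × 22 = 66%, capped at 40% → 40%
Failure-to-pay penalty: 40% of $70,500 = $28,200
Penalty before surcharge: $28,200 + $3,050 = $31,250
Administrative surcharge: 10% of $31,250 = $3,125
Total penalty: $31,250 + $3,125 = $34,375

$34,375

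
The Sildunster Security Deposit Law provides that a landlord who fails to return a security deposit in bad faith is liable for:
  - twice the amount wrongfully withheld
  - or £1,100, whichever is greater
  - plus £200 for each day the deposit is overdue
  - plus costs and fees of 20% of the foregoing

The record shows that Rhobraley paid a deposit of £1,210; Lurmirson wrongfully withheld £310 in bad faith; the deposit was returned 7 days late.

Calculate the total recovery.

Doubled: 2 × £310 = £620
Minimum £1,100: £620 is below the minimum → £1,100
Late-return penalty: 7 × £200 = £1,400
Damages plus late penalty: £1,100 + £1,400 = £2,500
Costs and fees: 20% of £2,500 = £500
Total recovery: £2,500 + £500 = £3,000

£3,000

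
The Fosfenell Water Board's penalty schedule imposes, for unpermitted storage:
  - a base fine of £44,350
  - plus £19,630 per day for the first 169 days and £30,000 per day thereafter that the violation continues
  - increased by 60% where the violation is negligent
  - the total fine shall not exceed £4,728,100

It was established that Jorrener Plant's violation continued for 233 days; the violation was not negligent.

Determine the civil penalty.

First 169 days: 169 × £19,630 = £3,317,470
Remaining days: (233 − 169) × £30,000 = £1,920,000
Per-day component: £3,317,470 + £1,920,000 = £5,237,470
Base plus per-day: £44,350 + £5,237,470 = £5,281,820
The violation was not negligent: no 60% increase.
Cap at £4,728,100: £5,281,820 exceeds the cap → £4,728,100

Civil penalty: £4,728,100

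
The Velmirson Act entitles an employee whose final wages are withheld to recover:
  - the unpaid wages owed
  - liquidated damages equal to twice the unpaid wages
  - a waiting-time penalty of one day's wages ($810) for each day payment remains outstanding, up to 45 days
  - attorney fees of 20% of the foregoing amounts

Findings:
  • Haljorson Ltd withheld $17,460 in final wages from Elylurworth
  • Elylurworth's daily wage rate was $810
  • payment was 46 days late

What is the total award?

Doubled: 2 × $17,460 = $34,920
Penalty days: min(46, 45) = 45
Waiting-time penalty: 45 × $810 = $36,450
Subtotal: $17,460 + $34,920 + $36,450 = $88,830
Attorney fees: 20% of $88,830 = $17,766
Total award: $88,830 + $17,766 = $106,596

$106,596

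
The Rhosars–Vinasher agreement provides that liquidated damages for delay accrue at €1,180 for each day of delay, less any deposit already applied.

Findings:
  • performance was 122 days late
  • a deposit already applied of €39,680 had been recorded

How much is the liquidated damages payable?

Per-day damages: 122 × €1,180 = €143,960
Less deposit already applied: €143,960 − €39,680 = €104,280

Liquidated damages: €104,280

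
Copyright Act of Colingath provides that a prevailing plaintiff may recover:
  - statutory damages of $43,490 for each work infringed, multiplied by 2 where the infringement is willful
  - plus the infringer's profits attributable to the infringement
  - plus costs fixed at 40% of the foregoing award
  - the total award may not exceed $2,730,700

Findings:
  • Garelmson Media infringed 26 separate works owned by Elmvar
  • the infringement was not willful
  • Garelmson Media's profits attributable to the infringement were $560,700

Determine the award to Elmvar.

Statutory damages: 26 × $43,490 = $1,130,740
Infringement not willful: no ×2 enhancement.
Combined award: $1,130,740 + $560,700 = $1,691,440
Costs: 40% of $1,691,440 = $676,576
Award plus costs: $1,691,440 + $676,576 = $2,368,016
Cap at $2,730,700: $2,368,016 is within the cap, no reduction.

$2,368,016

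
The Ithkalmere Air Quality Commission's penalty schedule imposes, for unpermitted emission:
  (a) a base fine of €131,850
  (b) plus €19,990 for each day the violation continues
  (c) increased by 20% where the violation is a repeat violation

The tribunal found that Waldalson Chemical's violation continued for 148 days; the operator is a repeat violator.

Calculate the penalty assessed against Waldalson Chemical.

€3,708,444

Per-day component: 148 × €19,990 = €2,958,520
Base plus per-day: €131,850 + €2,958,520 = €3,090,370
Enhancement: 20% of €3,090,370 = €618,074
Enhanced fine: €3,090,370 + €618,074 = €3,708,444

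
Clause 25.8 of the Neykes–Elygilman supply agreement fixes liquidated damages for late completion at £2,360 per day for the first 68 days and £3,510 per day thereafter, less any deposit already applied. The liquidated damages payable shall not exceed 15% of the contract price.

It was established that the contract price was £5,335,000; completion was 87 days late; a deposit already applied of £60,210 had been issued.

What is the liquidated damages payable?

First 68 days: 68 × £2,360 = £160,480
Remaining days: (87 − 68) × £3,510 = £66,690
Accrued per-day damages: £160,480 + £66,690 = £227,170
Less deposit already applied: £227,170 − £60,210 = £166,960
Cap: 15% of £5,335,000 = £800,250
Cap at £800,250: £166,960 is within the cap, no reduction.

Liquidated damages: £166,960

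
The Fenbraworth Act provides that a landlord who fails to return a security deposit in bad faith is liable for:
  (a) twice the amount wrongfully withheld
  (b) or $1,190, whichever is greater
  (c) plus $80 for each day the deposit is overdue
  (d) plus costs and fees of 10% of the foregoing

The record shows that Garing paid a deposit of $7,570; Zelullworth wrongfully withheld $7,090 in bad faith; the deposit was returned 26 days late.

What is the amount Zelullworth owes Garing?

$17,886

Doubled: 2 × $7,090 = $14,180
Minimum $1,190: $14,180 meets the minimum, no increase.
Late-return penalty: 26 × $80 = $2,080
Damages plus late penalty: $14,180 + $2,080 = $16,260
Costs and fees: 10% of $16,260 = $1,626
Total recovery: $16,260 + $1,626 = $17,886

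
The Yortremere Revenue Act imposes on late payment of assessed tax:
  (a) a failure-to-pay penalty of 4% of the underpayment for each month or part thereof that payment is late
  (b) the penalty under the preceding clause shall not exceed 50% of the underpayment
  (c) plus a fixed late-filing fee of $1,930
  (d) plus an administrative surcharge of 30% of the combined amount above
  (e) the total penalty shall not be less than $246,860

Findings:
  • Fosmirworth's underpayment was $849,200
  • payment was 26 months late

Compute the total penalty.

Accrued rate: 4% × 26 = 104%, capped at 50% → 50%
Failure-to-pay penalty: 50% of $849,200 = $424,600
Penalty before surcharge: $424,600 + $1,930 = $426,530
Administrative surcharge: 30% of $426,530 = $127,959
Total penalty: $426,530 + $127,959 = $554,489
Minimum $246,860: $554,489 meets the minimum, no increase.

$554,489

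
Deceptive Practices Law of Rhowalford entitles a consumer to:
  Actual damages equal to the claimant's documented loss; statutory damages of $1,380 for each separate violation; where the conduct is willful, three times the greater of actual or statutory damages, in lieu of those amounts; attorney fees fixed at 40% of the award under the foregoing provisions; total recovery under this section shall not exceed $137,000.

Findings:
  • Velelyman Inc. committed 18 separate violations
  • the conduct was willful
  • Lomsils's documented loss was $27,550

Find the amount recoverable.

$115,710

Statutory damages: 18 × $1,380 = $24,840
Greater of actual damages ($27,550) or statutory damages ($24,840): $27,550
Trebled: 3 × $27,550 = $82,650
Attorney fees: 40% of $82,650 = $33,060
Total before cap: $82,650 + $33,060 = $115,710
Cap at $137,000: $115,710 is within the cap, no reduction.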